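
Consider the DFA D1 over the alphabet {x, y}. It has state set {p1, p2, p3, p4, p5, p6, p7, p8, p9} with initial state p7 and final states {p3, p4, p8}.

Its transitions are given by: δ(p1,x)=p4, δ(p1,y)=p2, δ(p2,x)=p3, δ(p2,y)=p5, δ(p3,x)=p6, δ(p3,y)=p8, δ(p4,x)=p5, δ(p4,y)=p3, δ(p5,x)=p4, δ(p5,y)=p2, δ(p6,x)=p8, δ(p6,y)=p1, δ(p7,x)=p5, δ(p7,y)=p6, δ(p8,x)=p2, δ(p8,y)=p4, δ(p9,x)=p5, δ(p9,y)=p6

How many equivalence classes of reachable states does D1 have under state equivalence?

Reachable states from the start: {p1,p2,p3,p4,p5,p6,p7,p8}. Unreachable: {p9} — drop them.
P0 = {p3,p4,p8} | {p1,p2,p5,p6,p7}.
On input x, block {p1,p2,p5,p6,p7} splits into {p1,p2,p5,p6} and {p7}.
Stable partition: {p3,p4,p8} | {p1,p2,p5,p6} | {p7} — 3 equivalence classes.

3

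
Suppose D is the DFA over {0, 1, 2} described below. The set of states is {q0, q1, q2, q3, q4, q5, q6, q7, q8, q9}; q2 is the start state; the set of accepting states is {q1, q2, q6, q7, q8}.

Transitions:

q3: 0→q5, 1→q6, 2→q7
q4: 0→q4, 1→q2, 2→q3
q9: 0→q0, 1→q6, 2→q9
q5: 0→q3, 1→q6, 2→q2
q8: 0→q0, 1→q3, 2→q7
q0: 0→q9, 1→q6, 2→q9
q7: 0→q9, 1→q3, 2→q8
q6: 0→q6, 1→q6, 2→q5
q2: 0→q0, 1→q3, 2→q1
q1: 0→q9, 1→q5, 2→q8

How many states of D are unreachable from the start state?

Starting at q2 and following transitions, the reachable set is {q0, q1, q2, q3, q5, q6, q7, q8, q9}. That leaves q4 unreachable — 1 in total.

1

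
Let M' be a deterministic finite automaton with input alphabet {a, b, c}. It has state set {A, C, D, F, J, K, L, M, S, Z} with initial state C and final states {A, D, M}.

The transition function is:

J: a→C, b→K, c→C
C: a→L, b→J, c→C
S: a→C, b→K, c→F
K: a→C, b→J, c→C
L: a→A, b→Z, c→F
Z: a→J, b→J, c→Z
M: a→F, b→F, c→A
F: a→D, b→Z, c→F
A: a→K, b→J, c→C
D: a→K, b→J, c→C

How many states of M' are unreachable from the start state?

2

BFS from C reaches {A, C, D, F, J, K, L, Z}; the 2 state(s) M, S are never visited.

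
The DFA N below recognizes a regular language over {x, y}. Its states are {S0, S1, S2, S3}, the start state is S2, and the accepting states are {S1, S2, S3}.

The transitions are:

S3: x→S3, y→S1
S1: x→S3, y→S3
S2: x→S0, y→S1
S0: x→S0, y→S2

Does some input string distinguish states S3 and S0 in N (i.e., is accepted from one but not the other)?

All states are reachable from the start state.
P0 = {S1,S2,S3} | {S0}.
Refine {S1,S2,S3} on symbol x: members go to different blocks, giving {S1,S3} and {S2}.
The partition is now stable with 3 blocks: {S1,S3} | {S0} | {S2}.
S3 and S0 end up in different blocks, so they are distinguishable. For instance, the string 'ε' is accepted from only S3.

Yes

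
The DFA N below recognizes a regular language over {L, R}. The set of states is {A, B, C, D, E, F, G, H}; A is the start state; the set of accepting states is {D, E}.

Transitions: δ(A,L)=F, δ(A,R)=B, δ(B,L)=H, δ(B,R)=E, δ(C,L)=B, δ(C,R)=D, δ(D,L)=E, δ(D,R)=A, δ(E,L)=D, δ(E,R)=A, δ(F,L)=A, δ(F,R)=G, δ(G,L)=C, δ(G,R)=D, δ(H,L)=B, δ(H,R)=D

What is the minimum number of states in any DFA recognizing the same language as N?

All states are reachable from the start state.
Start with accepting vs non-accepting: {D,E} | {A,B,C,F,G,H}.
Refine {A,B,C,F,G,H} on symbol R: members go to different blocks, giving {B,C,G,H} and {A,F}.
The partition is now stable with 3 blocks: {D,E} | {B,C,G,H} | {A,F}.

3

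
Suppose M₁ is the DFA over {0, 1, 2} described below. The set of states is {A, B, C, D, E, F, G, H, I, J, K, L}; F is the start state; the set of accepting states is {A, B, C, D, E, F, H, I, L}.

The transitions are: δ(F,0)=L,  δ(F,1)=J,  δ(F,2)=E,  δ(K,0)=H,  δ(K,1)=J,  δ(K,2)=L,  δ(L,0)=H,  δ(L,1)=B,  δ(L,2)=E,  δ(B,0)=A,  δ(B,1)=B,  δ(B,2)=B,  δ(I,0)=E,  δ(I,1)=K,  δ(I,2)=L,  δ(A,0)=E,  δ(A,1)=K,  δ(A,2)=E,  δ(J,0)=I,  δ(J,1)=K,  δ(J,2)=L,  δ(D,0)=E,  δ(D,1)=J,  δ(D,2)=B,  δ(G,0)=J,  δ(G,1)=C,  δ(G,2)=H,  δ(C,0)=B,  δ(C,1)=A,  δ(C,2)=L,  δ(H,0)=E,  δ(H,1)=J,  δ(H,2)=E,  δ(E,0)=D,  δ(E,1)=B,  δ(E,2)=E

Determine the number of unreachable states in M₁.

BFS from F reaches {A, B, D, E, F, H, I, J, K, L}; the 2 state(s) C, G are never visited.

2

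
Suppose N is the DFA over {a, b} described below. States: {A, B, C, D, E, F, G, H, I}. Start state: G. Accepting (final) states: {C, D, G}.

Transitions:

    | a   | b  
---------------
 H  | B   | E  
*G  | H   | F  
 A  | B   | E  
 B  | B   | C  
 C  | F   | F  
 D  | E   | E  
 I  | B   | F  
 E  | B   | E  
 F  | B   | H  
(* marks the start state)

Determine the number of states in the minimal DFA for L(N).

Reachable states from the start: {B,C,E,F,G,H}. Unreachable: {A,D,I} — drop them.
Initial partition by acceptance: {C,G} | {B,E,F,H}.
On input b, block {B,E,F,H} splits into {E,F,H} and {B}.
Stable partition: {C,G} | {E,F,H} | {B} — 3 equivalence classes.

3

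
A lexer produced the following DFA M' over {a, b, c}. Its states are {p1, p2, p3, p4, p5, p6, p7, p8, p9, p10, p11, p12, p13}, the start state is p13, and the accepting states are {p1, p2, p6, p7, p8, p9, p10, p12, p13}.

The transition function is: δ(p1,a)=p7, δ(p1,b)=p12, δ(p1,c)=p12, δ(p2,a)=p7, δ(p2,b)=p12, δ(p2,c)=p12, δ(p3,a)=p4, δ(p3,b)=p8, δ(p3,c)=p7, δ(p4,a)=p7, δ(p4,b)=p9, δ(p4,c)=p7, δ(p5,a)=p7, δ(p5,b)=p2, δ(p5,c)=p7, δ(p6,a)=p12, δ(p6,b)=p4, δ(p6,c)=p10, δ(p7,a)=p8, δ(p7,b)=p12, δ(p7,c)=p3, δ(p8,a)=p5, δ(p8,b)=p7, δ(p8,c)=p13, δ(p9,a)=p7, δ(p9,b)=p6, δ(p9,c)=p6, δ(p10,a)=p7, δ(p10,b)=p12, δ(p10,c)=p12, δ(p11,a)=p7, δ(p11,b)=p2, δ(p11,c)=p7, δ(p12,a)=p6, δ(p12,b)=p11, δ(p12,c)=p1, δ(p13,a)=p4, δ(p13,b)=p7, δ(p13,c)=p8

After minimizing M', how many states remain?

6

Every state is reachable, so we keep all 13.
Start with accepting vs non-accepting: {p1,p2,p6,p7,p8,p9,p10,p12,p13} | {p3,p4,p5,p11}.
Split {p1,p2,p6,p7,p8,p9,p10,p12,p13} by δ(·,a) → {p1,p2,p6,p7,p9,p10,p12} and {p8,p13}.
Split {p1,p2,p6,p7,p9,p10,p12} by δ(·,a) → {p1,p2,p6,p9,p10,p12} and {p7}.
On input a, block {p1,p2,p6,p9,p10,p12} splits into {p1,p2,p9,p10} and {p6,p12}.
Split {p3,p4,p5,p11} by δ(·,a) → {p4,p5,p11} and {p3}.
Stable partition: {p1,p2,p9,p10} | {p4,p5,p11} | {p8,p13} | {p7} | {p6,p12} | {p3} — 6 equivalence classes.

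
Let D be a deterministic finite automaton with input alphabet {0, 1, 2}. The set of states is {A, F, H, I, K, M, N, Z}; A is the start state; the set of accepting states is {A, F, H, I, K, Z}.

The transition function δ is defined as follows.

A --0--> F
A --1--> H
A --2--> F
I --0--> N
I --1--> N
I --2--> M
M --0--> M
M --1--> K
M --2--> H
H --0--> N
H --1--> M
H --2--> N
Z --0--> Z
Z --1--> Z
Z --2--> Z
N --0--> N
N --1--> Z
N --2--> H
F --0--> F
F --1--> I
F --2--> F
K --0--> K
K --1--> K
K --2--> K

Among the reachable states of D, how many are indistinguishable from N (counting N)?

2

Start with accepting vs non-accepting: {A,F,H,I,K,Z} | {M,N}.
On input 0, block {A,F,H,I,K,Z} splits into {A,F,K,Z} and {H,I}.
Refine {A,F,K,Z} on symbol 1: members go to different blocks, giving {A,F} and {K,Z}.
No further refinement is possible. Final partition (4 blocks): {A,F} | {M,N} | {H,I} | {K,Z}.
State N belongs to the block {M,N}, which has 2 states.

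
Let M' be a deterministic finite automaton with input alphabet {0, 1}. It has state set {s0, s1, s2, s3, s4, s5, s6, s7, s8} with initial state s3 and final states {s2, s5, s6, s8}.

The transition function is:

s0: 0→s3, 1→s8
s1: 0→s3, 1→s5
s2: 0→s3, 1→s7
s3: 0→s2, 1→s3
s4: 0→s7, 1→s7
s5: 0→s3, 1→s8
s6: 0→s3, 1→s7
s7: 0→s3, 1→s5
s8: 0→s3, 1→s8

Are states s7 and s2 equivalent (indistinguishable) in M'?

Reachable states from the start: {s2,s3,s5,s7,s8}. Unreachable: {s0,s1,s4,s6} — drop them.
Initial partition by acceptance: {s2,s5,s8} | {s3,s7}.
Split {s2,s5,s8} by δ(·,1) → {s5,s8} and {s2}.
On input 0, block {s3,s7} splits into {s3} and {s7}.
Stable partition: {s5,s8} | {s3} | {s2} | {s7} — 4 equivalence classes.
s7 and s2 end up in different blocks, so they are distinguishable. For instance, the string 'ε' is accepted from only s2.

No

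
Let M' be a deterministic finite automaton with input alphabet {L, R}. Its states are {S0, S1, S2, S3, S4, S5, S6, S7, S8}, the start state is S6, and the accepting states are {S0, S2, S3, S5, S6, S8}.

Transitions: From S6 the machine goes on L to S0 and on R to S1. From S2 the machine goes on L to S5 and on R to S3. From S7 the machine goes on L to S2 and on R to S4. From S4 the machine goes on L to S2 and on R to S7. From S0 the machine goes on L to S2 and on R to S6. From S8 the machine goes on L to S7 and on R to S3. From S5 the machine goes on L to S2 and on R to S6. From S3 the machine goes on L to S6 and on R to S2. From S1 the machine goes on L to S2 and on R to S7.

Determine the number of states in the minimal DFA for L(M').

Reachable states from the start: {S0,S1,S2,S3,S4,S5,S6,S7}. Unreachable: {S8} — drop them.
Initial partition by acceptance: {S0,S2,S3,S5,S6} | {S1,S4,S7}.
On input R, block {S0,S2,S3,S5,S6} splits into {S0,S2,S3,S5} and {S6}.
Split {S0,S2,S3,S5} by δ(·,L) → {S0,S2,S5} and {S3}.
Refine {S0,S2,S5} on symbol R: members go to different blocks, giving {S0,S5} and {S2}.
Stable partition: {S0,S5} | {S1,S4,S7} | {S6} | {S3} | {S2} — 5 equivalence classes.

5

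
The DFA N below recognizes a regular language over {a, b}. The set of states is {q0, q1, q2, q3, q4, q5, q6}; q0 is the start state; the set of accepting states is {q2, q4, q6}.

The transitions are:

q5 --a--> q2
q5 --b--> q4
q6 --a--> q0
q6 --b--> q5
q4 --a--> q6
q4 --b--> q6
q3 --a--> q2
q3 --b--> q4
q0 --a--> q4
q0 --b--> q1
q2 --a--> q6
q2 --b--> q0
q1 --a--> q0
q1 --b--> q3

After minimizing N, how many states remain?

6

Every state is reachable, so we keep all 7.
Initial partition by acceptance: {q2,q4,q6} | {q0,q1,q3,q5}.
On input a, block {q2,q4,q6} splits into {q2,q4} and {q6}.
On input b, block {q2,q4} splits into {q2} and {q4}.
On input a, block {q0,q1,q3,q5} splits into {q3,q5} and {q0} and {q1}.
The partition is now stable with 6 blocks: {q2} | {q3,q5} | {q6} | {q4} | {q0} | {q1}.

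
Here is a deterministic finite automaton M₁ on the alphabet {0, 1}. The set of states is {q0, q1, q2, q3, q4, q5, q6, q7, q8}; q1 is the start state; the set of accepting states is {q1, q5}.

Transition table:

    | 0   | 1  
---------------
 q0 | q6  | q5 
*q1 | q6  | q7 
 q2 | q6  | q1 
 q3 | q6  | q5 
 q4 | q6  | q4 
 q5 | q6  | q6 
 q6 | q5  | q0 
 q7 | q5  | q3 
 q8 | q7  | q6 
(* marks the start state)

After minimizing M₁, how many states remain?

Reachable states from the start: {q0,q1,q3,q5,q6,q7}. Unreachable: {q2,q4,q8} — drop them.
Initial partition by acceptance: {q1,q5} | {q0,q3,q6,q7}.
Split {q0,q3,q6,q7} by δ(·,0) → {q0,q3} and {q6,q7}.
Stable partition: {q1,q5} | {q0,q3} | {q6,q7} — 3 equivalence classes.

3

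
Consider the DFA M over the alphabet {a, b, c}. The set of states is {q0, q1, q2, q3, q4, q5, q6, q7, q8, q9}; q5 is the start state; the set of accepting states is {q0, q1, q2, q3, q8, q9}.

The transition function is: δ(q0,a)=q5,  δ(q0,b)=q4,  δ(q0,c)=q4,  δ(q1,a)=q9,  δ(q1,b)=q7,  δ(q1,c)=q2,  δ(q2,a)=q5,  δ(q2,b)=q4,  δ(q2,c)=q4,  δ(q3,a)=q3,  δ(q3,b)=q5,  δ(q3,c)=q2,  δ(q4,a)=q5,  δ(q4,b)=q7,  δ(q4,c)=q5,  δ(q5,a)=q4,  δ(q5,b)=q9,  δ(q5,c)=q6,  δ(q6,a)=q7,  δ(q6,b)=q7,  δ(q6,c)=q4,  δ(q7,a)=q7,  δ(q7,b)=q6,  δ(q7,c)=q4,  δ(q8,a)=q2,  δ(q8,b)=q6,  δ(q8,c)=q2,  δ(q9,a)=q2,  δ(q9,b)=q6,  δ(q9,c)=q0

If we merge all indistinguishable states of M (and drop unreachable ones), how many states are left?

5

States {q1,q3,q8} cannot be reached from the start state, so discard them.
P0 = {q0,q2,q9} | {q4,q5,q6,q7}.
Split {q0,q2,q9} by δ(·,a) → {q0,q2} and {q9}.
Split {q4,q5,q6,q7} by δ(·,b) → {q4,q6,q7} and {q5}.
On input a, block {q4,q6,q7} splits into {q6,q7} and {q4}.
The partition is now stable with 5 blocks: {q0,q2} | {q6,q7} | {q9} | {q5} | {q4}.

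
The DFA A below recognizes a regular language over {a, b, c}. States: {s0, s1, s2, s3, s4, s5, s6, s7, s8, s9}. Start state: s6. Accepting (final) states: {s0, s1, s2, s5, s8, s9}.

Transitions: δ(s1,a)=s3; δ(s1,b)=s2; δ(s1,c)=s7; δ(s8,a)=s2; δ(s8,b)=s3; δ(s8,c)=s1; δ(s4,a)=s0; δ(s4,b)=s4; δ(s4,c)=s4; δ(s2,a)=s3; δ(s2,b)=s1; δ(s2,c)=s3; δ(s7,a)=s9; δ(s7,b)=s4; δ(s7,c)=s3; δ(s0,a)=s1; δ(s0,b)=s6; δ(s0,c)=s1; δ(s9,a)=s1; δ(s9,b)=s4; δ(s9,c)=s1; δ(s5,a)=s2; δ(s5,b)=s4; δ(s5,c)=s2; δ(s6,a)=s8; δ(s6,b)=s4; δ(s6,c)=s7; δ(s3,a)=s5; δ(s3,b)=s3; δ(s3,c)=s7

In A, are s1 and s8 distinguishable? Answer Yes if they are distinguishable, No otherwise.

Every state is reachable, so we keep all 10.
Initial partition by acceptance: {s0,s1,s2,s5,s8,s9} | {s3,s4,s6,s7}.
Split {s0,s1,s2,s5,s8,s9} by δ(·,a) → {s0,s5,s8,s9} and {s1,s2}.
The partition is now stable with 3 blocks: {s0,s5,s8,s9} | {s3,s4,s6,s7} | {s1,s2}.
s1 and s8 end up in different blocks, so they are distinguishable. For instance, the string 'a' is accepted from only s8.

Yes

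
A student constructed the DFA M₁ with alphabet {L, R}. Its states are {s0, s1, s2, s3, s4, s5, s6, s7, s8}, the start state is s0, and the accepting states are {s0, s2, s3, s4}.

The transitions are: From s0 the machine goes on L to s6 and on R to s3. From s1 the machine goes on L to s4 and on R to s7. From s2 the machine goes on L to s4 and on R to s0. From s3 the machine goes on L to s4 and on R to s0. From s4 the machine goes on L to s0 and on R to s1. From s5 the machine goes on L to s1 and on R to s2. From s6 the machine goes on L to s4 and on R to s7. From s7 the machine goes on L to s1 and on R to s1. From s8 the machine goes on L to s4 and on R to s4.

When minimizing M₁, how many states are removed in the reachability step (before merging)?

3

Starting at s0 and following transitions, the reachable set is {s0, s1, s3, s4, s6, s7}. That leaves s2, s5, s8 unreachable — 3 in total.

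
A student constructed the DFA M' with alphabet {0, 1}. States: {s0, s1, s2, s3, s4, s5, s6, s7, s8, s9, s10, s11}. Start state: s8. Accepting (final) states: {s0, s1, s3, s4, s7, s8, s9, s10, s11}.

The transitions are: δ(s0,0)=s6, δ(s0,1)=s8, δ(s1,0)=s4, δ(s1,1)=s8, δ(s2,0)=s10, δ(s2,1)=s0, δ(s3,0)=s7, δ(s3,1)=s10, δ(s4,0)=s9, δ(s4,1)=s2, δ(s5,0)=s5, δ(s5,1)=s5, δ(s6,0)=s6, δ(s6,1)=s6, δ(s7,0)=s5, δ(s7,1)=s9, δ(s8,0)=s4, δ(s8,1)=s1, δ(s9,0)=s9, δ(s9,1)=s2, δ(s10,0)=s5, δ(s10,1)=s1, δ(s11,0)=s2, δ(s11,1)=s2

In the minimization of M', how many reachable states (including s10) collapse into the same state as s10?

States {s3,s7,s11} cannot be reached from the start state, so discard them.
Initial partition by acceptance: {s0,s1,s4,s8,s9,s10} | {s2,s5,s6}.
Split {s0,s1,s4,s8,s9,s10} by δ(·,0) → {s1,s4,s8,s9} and {s0,s10}.
Split {s1,s4,s8,s9} by δ(·,1) → {s1,s8} and {s4,s9}.
On input 0, block {s2,s5,s6} splits into {s5,s6} and {s2}.
No further refinement is possible. Final partition (5 blocks): {s1,s8} | {s5,s6} | {s0,s10} | {s4,s9} | {s2}.
The equivalence class containing s10 is {s0,s10}, of size 2.

2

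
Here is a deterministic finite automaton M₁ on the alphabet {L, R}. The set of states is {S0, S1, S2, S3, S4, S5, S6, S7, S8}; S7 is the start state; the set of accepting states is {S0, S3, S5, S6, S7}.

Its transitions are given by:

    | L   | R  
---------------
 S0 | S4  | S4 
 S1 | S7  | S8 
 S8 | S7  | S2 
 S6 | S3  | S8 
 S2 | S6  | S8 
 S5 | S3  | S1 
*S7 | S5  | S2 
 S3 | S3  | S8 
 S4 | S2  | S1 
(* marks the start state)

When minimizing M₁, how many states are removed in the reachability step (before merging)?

BFS from S7 reaches {S1, S2, S3, S5, S6, S7, S8}; the 2 state(s) S0, S4 are never visited.

2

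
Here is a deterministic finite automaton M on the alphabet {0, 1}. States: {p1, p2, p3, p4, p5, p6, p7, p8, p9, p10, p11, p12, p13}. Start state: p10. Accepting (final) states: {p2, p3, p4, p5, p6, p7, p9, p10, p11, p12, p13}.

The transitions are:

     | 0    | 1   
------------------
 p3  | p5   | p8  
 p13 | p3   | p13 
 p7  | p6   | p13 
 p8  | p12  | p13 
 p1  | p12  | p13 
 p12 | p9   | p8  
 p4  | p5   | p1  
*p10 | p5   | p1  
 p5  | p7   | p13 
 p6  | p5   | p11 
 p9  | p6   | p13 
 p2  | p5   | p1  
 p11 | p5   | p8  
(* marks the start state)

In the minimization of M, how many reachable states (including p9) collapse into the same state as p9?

First remove the unreachable states {p2,p4}; 11 states remain.
Start with accepting vs non-accepting: {p3,p5,p6,p7,p9,p10,p11,p12,p13} | {p1,p8}.
Split {p3,p5,p6,p7,p9,p10,p11,p12,p13} by δ(·,1) → {p5,p6,p7,p9,p13} and {p3,p10,p11,p12}.
Split {p5,p6,p7,p9,p13} by δ(·,0) → {p5,p6,p7,p9} and {p13}.
Split {p5,p6,p7,p9} by δ(·,1) → {p5,p7,p9} and {p6}.
Split {p5,p7,p9} by δ(·,0) → {p7,p9} and {p5}.
Refine {p3,p10,p11,p12} on symbol 0: members go to different blocks, giving {p3,p10,p11} and {p12}.
Stable partition: {p7,p9} | {p1,p8} | {p3,p10,p11} | {p13} | {p6} | {p5} | {p12} — 7 equivalence classes.
State p9 belongs to the block {p7,p9}, which has 2 states.

2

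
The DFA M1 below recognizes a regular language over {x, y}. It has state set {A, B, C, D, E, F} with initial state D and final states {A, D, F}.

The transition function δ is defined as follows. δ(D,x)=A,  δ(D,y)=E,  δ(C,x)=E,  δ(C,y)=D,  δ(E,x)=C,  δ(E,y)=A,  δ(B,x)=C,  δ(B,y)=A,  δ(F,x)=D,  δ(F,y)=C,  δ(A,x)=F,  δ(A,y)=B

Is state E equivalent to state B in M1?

Start with accepting vs non-accepting: {A,D,F} | {B,C,E}.
No further refinement is possible. Final partition (2 blocks): {A,D,F} | {B,C,E}.
E and B lie in the same block of the stable partition, so they are equivalent — no string distinguishes them.

Yes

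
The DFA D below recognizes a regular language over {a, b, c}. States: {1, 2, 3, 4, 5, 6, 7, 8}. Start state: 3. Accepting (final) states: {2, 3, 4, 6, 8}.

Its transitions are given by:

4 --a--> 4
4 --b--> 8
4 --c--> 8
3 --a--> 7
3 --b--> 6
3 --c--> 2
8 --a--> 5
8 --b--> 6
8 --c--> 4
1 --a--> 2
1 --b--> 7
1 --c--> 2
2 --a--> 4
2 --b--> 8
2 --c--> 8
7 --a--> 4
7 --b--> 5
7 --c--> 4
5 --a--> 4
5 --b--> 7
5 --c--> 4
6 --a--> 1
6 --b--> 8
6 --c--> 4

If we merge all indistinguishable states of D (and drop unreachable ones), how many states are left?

All states are reachable from the start state.
Start with accepting vs non-accepting: {2,3,4,6,8} | {1,5,7}.
Refine {2,3,4,6,8} on symbol a: members go to different blocks, giving {3,6,8} and {2,4}.
The partition is now stable with 3 blocks: {3,6,8} | {1,5,7} | {2,4}.

3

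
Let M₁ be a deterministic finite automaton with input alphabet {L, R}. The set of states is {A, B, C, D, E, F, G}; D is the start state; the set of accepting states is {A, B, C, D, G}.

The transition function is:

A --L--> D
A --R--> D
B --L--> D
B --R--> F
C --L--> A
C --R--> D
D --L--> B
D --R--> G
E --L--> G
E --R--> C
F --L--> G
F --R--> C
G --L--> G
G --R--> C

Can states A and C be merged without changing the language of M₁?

First remove the unreachable states {E}; 6 states remain.
Initial partition by acceptance: {A,B,C,D,G} | {F}.
Refine {A,B,C,D,G} on symbol R: members go to different blocks, giving {A,C,D,G} and {B}.
Refine {A,C,D,G} on symbol L: members go to different blocks, giving {A,C,G} and {D}.
On input L, block {A,C,G} splits into {C,G} and {A}.
On input L, block {C,G} splits into {C} and {G}.
No further refinement is possible. Final partition (6 blocks): {C} | {F} | {B} | {D} | {A} | {G}.
A and C end up in different blocks, so they are distinguishable. For instance, the string 'LLR' is accepted from only C.

No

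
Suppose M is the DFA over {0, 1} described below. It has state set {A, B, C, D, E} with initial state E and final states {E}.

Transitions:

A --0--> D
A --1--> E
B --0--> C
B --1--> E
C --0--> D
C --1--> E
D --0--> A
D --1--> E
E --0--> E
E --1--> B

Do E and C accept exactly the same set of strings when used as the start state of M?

Every state is reachable, so we keep all 5.
P0 = {E} | {A,B,C,D}.
No further refinement is possible. Final partition (2 blocks): {E} | {A,B,C,D}.
E and C end up in different blocks, so they are distinguishable. For instance, the string 'ε' is accepted from only E.

No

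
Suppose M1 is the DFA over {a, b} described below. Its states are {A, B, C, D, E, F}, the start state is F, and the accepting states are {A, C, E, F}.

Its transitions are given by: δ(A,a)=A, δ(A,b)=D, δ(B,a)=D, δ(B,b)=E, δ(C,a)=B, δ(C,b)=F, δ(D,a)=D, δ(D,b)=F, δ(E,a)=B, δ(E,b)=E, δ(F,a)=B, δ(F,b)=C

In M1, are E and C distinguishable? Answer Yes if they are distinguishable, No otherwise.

First remove the unreachable states {A}; 5 states remain.
P0 = {C,E,F} | {B,D}.
Stable partition: {C,E,F} | {B,D} — 2 equivalence classes.
E and C lie in the same block of the stable partition, so they are equivalent — no string distinguishes them.

No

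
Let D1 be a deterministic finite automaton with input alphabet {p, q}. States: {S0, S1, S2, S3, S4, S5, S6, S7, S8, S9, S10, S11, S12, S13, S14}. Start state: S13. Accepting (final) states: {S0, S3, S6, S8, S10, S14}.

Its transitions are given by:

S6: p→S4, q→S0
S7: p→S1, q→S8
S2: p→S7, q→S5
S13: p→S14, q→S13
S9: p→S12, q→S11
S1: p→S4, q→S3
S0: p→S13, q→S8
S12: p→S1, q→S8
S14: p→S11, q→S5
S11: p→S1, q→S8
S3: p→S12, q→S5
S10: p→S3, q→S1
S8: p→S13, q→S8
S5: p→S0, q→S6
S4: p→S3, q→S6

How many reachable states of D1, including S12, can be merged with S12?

2

States {S2,S7,S9,S10} cannot be reached from the start state, so discard them.
Initial partition by acceptance: {S0,S3,S6,S8,S14} | {S1,S4,S5,S11,S12,S13}.
Split {S0,S3,S6,S8,S14} by δ(·,q) → {S0,S6,S8} and {S3,S14}.
Split {S1,S4,S5,S11,S12,S13} by δ(·,p) → {S1,S11,S12} and {S4,S13} and {S5}.
On input p, block {S1,S11,S12} splits into {S11,S12} and {S1}.
Split {S4,S13} by δ(·,q) → {S4} and {S13}.
Refine {S0,S6,S8} on symbol p: members go to different blocks, giving {S0,S8} and {S6}.
No further refinement is possible. Final partition (8 blocks): {S0,S8} | {S11,S12} | {S3,S14} | {S4} | {S5} | {S1} | {S13} | {S6}.
The equivalence class containing S12 is {S11,S12}, of size 2.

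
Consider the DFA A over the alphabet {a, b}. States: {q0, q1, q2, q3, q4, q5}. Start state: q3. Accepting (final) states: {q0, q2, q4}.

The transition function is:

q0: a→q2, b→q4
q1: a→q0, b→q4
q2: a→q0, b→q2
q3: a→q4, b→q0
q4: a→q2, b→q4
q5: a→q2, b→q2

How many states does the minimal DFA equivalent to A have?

First remove the unreachable states {q1,q5}; 4 states remain.
Initial partition by acceptance: {q0,q2,q4} | {q3}.
The partition is now stable with 2 blocks: {q0,q2,q4} | {q3}.

2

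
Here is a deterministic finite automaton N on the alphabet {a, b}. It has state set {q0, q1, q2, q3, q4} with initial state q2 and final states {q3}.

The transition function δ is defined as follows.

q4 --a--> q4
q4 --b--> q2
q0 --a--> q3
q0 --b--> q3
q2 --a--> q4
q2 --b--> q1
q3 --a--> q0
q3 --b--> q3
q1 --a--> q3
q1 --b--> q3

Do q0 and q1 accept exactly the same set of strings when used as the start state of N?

Yes

Initial partition by acceptance: {q3} | {q0,q1,q2,q4}.
Split {q0,q1,q2,q4} by δ(·,a) → {q0,q1} and {q2,q4}.
Split {q2,q4} by δ(·,b) → {q2} and {q4}.
Stable partition: {q3} | {q0,q1} | {q2} | {q4} — 4 equivalence classes.
q0 and q1 lie in the same block of the stable partition, so they are equivalent — no string distinguishes them.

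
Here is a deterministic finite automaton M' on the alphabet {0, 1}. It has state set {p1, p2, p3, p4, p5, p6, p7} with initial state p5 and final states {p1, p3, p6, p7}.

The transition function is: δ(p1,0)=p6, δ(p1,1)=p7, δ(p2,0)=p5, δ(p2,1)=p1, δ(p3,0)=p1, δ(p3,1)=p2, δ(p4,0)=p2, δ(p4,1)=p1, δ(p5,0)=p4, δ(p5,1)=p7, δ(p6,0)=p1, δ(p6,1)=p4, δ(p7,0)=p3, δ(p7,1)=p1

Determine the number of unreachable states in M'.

A breadth-first search from the start state visits every state.

0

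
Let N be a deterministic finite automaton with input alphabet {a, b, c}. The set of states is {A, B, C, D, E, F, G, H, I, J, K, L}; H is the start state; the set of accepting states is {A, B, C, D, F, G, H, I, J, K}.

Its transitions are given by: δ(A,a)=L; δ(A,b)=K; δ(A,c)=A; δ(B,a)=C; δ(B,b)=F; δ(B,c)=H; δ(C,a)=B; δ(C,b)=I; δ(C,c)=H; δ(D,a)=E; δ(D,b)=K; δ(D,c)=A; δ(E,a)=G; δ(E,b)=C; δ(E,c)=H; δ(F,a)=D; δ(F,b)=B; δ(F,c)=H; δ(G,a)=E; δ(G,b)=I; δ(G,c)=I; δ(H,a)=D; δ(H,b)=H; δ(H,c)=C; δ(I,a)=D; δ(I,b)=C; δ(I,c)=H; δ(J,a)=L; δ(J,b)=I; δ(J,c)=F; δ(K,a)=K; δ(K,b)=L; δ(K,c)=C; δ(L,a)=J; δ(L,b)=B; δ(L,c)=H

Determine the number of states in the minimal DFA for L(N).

Start with accepting vs non-accepting: {A,B,C,D,F,G,H,I,J,K} | {E,L}.
Refine {A,B,C,D,F,G,H,I,J,K} on symbol a: members go to different blocks, giving {B,C,F,H,I,K} and {A,D,G,J}.
Split {B,C,F,H,I,K} by δ(·,a) → {B,C,K} and {F,H,I}.
Split {B,C,K} by δ(·,b) → {B,C} and {K}.
On input b, block {A,D,G,J} splits into {A,D} and {G,J}.
Refine {F,H,I} on symbol b: members go to different blocks, giving {F,I} and {H}.
Stable partition: {B,C} | {E,L} | {A,D} | {F,I} | {K} | {G,J} | {H} — 7 equivalence classes.

7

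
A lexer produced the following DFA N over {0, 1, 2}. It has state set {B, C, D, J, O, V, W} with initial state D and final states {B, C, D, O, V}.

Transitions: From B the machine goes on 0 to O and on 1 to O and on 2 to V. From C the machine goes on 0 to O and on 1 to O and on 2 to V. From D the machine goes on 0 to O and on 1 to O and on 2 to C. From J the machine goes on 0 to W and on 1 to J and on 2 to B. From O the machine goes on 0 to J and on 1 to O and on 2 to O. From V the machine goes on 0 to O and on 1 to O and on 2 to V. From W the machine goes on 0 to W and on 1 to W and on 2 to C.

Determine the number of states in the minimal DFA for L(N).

P0 = {B,C,D,O,V} | {J,W}.
Refine {B,C,D,O,V} on symbol 0: members go to different blocks, giving {B,C,D,V} and {O}.
Stable partition: {B,C,D,V} | {J,W} | {O} — 3 equivalence classes.

3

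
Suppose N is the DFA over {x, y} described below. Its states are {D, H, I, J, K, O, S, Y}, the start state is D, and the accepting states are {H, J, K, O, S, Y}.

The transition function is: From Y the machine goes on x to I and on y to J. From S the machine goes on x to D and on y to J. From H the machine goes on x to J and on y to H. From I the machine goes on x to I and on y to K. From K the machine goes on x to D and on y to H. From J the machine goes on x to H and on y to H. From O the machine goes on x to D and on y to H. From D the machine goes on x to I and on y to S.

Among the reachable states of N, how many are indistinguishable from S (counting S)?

States {O,Y} cannot be reached from the start state, so discard them.
Start with accepting vs non-accepting: {H,J,K,S} | {D,I}.
On input x, block {H,J,K,S} splits into {H,J} and {K,S}.
No further refinement is possible. Final partition (3 blocks): {H,J} | {D,I} | {K,S}.
The equivalence class containing S is {K,S}, of size 2.

2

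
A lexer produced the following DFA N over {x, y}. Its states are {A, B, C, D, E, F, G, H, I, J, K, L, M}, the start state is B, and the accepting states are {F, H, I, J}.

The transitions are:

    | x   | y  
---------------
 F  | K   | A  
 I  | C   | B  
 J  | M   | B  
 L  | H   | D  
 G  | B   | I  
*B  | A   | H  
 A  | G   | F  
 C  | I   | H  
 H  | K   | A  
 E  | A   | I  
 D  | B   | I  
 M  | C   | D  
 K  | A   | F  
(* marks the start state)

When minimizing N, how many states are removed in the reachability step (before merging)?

Starting at B and following transitions, the reachable set is {A, B, C, F, G, H, I, K}. That leaves D, E, J, L, M unreachable — 5 in total.

5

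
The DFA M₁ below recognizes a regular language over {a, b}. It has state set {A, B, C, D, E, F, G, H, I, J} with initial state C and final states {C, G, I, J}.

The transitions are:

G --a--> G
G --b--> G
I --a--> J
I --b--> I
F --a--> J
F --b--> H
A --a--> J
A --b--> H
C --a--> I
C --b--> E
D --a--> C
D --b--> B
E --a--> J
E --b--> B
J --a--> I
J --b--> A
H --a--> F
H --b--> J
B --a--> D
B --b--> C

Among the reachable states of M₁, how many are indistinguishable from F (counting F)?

Reachable states from the start: {A,B,C,D,E,F,H,I,J}. Unreachable: {G} — drop them.
Initial partition by acceptance: {C,I,J} | {A,B,D,E,F,H}.
Split {C,I,J} by δ(·,b) → {C,J} and {I}.
Refine {A,B,D,E,F,H} on symbol a: members go to different blocks, giving {A,D,E,F} and {B,H}.
The partition is now stable with 4 blocks: {C,J} | {A,D,E,F} | {I} | {B,H}.
The equivalence class containing F is {A,D,E,F}, of size 4.

4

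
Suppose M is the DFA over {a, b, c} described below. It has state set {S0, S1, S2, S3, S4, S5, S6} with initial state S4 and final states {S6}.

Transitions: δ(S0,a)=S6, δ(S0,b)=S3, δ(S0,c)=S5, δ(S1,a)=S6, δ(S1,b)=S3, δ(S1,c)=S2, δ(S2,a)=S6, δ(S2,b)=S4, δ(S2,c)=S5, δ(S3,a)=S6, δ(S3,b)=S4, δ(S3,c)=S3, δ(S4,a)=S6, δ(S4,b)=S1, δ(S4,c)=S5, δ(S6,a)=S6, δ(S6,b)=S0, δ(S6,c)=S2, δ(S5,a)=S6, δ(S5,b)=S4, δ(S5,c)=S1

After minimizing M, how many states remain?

Every state is reachable, so we keep all 7.
Initial partition by acceptance: {S6} | {S0,S1,S2,S3,S4,S5}.
Stable partition: {S6} | {S0,S1,S2,S3,S4,S5} — 2 equivalence classes.

2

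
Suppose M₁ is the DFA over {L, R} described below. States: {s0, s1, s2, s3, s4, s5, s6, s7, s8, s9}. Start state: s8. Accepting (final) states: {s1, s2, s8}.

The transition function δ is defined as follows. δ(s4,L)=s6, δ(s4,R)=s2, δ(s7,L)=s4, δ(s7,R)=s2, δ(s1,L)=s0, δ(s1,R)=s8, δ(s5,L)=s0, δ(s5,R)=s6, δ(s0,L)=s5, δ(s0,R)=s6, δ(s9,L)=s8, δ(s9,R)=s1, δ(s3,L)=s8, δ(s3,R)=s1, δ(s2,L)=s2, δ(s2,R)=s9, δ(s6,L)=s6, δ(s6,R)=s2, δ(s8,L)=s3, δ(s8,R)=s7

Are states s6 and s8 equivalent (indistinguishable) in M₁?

Start with accepting vs non-accepting: {s1,s2,s8} | {s0,s3,s4,s5,s6,s7,s9}.
Split {s1,s2,s8} by δ(·,L) → {s1,s8} and {s2}.
Refine {s1,s8} on symbol R: members go to different blocks, giving {s1} and {s8}.
Refine {s0,s3,s4,s5,s6,s7,s9} on symbol L: members go to different blocks, giving {s0,s4,s5,s6,s7} and {s3,s9}.
Refine {s0,s4,s5,s6,s7} on symbol R: members go to different blocks, giving {s4,s6,s7} and {s0,s5}.
No further refinement is possible. Final partition (6 blocks): {s1} | {s4,s6,s7} | {s2} | {s8} | {s3,s9} | {s0,s5}.
s6 and s8 end up in different blocks, so they are distinguishable. For instance, the string 'ε' is accepted from only s8.

No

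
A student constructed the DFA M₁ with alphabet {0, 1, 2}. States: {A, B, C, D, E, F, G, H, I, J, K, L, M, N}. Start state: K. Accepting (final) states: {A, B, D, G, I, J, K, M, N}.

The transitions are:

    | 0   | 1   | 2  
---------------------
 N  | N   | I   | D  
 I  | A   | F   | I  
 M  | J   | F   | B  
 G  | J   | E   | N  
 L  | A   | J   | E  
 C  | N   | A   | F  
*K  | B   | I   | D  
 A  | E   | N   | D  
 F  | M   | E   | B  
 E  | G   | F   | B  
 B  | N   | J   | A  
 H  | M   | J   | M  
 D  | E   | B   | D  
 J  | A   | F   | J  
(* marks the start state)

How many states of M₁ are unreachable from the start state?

3

BFS from K reaches {A, B, D, E, F, G, I, J, K, M, N}; the 3 state(s) C, H, L are never visited.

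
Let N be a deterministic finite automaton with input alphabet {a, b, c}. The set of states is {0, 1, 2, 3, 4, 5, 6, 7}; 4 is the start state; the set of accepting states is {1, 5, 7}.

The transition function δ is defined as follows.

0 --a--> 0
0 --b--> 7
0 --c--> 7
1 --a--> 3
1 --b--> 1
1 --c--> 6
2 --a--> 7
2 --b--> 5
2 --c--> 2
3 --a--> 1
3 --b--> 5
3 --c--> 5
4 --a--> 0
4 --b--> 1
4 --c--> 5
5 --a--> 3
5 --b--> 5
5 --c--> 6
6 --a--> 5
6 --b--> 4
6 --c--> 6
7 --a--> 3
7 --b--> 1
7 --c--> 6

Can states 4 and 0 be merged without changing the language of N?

First remove the unreachable states {2}; 7 states remain.
P0 = {1,5,7} | {0,3,4,6}.
On input a, block {0,3,4,6} splits into {0,4} and {3,6}.
Split {3,6} by δ(·,b) → {3} and {6}.
Stable partition: {1,5,7} | {0,4} | {3} | {6} — 4 equivalence classes.
4 and 0 lie in the same block of the stable partition, so they are equivalent — no string distinguishes them.

Yes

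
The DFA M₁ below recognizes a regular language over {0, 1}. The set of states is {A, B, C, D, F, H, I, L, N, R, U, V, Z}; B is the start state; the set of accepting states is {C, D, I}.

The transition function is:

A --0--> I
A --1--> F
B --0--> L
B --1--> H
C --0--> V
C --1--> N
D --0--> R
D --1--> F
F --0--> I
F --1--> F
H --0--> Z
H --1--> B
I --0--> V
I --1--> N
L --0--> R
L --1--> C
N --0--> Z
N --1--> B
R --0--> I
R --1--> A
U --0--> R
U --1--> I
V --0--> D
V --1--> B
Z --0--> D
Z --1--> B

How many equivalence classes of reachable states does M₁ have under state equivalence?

First remove the unreachable states {U}; 12 states remain.
P0 = {C,D,I} | {A,B,F,H,L,N,R,V,Z}.
Split {A,B,F,H,L,N,R,V,Z} by δ(·,0) → {A,F,R,V,Z} and {B,H,L,N}.
On input 1, block {C,D,I} splits into {C,I} and {D}.
On input 0, block {A,F,R,V,Z} splits into {A,F,R} and {V,Z}.
Refine {B,H,L,N} on symbol 0: members go to different blocks, giving {H,N} and {B} and {L}.
The partition is now stable with 7 blocks: {C,I} | {A,F,R} | {H,N} | {D} | {V,Z} | {B} | {L}.

7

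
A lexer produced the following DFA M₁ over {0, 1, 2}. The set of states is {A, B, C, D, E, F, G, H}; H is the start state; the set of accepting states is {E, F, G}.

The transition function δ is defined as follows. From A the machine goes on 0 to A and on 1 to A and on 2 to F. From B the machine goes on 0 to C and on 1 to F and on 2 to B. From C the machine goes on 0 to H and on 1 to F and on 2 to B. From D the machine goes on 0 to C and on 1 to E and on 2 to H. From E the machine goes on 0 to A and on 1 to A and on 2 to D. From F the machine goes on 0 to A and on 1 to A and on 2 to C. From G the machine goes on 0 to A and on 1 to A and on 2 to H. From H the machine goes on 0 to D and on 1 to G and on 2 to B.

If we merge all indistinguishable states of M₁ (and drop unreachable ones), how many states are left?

3

Start with accepting vs non-accepting: {E,F,G} | {A,B,C,D,H}.
Refine {A,B,C,D,H} on symbol 1: members go to different blocks, giving {B,C,D,H} and {A}.
Stable partition: {E,F,G} | {B,C,D,H} | {A} — 3 equivalence classes.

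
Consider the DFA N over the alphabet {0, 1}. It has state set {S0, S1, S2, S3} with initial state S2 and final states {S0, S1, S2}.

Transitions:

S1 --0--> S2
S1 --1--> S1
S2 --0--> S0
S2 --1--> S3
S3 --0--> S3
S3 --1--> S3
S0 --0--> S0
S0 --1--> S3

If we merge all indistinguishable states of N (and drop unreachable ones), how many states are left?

First remove the unreachable states {S1}; 3 states remain.
Initial partition by acceptance: {S0,S2} | {S3}.
No further refinement is possible. Final partition (2 blocks): {S0,S2} | {S3}.

2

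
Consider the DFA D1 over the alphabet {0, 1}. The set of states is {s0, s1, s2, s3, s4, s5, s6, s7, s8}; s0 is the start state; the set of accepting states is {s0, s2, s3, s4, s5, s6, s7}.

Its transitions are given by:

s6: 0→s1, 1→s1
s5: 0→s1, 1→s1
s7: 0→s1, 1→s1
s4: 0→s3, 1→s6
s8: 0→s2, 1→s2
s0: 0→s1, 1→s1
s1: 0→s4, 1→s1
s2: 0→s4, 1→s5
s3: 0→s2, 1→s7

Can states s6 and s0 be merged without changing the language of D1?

First remove the unreachable states {s8}; 8 states remain.
Initial partition by acceptance: {s0,s2,s3,s4,s5,s6,s7} | {s1}.
On input 0, block {s0,s2,s3,s4,s5,s6,s7} splits into {s0,s5,s6,s7} and {s2,s3,s4}.
Stable partition: {s0,s5,s6,s7} | {s1} | {s2,s3,s4} — 3 equivalence classes.
s6 and s0 lie in the same block of the stable partition, so they are equivalent — no string distinguishes them.

Yes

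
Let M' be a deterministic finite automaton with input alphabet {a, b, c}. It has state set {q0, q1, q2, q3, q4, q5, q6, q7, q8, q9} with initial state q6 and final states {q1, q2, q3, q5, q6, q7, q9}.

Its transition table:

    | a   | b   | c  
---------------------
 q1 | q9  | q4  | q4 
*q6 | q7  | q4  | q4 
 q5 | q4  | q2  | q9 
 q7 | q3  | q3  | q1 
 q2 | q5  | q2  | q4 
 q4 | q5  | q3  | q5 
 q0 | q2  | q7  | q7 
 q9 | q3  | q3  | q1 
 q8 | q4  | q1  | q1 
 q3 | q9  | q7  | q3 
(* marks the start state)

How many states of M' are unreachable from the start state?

2

Starting at q6 and following transitions, the reachable set is {q1, q2, q3, q4, q5, q6, q7, q9}. That leaves q0, q8 unreachable — 2 in total.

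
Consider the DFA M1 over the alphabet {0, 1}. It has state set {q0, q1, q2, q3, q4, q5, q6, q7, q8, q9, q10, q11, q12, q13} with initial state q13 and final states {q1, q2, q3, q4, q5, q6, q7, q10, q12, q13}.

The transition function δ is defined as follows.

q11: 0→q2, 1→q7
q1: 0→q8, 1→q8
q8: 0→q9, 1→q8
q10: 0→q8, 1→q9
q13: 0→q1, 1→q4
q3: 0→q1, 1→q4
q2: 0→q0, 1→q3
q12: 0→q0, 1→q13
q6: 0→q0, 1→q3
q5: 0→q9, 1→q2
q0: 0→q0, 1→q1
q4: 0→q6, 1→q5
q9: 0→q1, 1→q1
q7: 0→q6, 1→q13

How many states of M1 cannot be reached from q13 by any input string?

BFS from q13 reaches {q0, q1, q2, q3, q4, q5, q6, q8, q9, q13}; the 4 state(s) q7, q10, q11, q12 are never visited.

4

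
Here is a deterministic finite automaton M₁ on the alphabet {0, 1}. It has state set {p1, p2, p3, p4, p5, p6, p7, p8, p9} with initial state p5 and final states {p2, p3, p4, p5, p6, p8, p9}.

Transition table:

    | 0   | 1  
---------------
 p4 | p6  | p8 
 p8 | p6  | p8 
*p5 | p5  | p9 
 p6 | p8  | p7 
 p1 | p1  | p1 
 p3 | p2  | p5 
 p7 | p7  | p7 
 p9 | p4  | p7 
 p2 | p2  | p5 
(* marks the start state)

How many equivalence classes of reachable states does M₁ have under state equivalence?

4

First remove the unreachable states {p1,p2,p3}; 6 states remain.
P0 = {p4,p5,p6,p8,p9} | {p7}.
Refine {p4,p5,p6,p8,p9} on symbol 1: members go to different blocks, giving {p4,p5,p8} and {p6,p9}.
Split {p4,p5,p8} by δ(·,0) → {p4,p8} and {p5}.
No further refinement is possible. Final partition (4 blocks): {p4,p8} | {p7} | {p6,p9} | {p5}.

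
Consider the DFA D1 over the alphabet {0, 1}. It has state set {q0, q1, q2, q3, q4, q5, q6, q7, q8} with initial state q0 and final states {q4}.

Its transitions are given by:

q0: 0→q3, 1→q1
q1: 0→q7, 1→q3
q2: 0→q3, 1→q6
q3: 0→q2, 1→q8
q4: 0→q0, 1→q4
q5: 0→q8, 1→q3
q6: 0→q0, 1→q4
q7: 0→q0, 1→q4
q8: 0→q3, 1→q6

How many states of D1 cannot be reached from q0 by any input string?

BFS from q0 reaches {q0, q1, q2, q3, q4, q6, q7, q8}; the 1 state(s) q5 are never visited.

1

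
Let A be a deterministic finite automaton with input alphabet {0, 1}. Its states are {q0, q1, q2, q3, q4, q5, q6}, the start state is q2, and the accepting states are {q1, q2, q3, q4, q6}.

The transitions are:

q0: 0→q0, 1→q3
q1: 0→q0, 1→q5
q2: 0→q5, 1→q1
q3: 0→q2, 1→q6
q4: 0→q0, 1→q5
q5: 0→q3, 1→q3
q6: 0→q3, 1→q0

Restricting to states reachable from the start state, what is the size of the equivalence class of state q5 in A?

First remove the unreachable states {q4}; 6 states remain.
Initial partition by acceptance: {q1,q2,q3,q6} | {q0,q5}.
Refine {q1,q2,q3,q6} on symbol 0: members go to different blocks, giving {q1,q2} and {q3,q6}.
Refine {q1,q2} on symbol 1: members go to different blocks, giving {q1} and {q2}.
Split {q0,q5} by δ(·,0) → {q0} and {q5}.
Split {q3,q6} by δ(·,0) → {q3} and {q6}.
No further refinement is possible. Final partition (6 blocks): {q1} | {q0} | {q3} | {q2} | {q5} | {q6}.
State q5 belongs to the block {q5}, which has 1 states.

1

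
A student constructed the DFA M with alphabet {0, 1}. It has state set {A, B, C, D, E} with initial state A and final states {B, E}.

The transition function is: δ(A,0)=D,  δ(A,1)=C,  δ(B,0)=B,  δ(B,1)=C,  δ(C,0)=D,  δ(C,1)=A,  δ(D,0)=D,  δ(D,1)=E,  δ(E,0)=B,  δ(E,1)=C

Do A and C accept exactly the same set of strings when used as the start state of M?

Every state is reachable, so we keep all 5.
Initial partition by acceptance: {B,E} | {A,C,D}.
Split {A,C,D} by δ(·,1) → {A,C} and {D}.
The partition is now stable with 3 blocks: {B,E} | {A,C} | {D}.
A and C lie in the same block of the stable partition, so they are equivalent — no string distinguishes them.

Yes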